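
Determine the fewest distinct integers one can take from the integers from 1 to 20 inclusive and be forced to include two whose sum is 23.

12

Two chosen integers sum to 23 exactly when both halves of some pair {x, 23−x} with 3 ≤ x ≤ 23−x ≤ 20 are chosen — 9 such pairs.
The remaining 2 elements (those with no distinct partner in range) can never complete a 23-sum, so the worst case takes all of them and one from each pair: 2 + 9 = 11.
Pigeonhole: the 12th integer has to be the second member of some pair, so 11 + 1 = 12.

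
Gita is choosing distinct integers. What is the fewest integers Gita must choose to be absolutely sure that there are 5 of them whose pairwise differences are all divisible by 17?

69

Integers whose pairwise differences are multiples of 17 are exactly those sharing a remainder mod 17. Pigeonhole: the 17 residue classes mod 17 are the pigeonholes.
With 68 integers one could put 4 in each residue class and have no class reach 5.
The 69th integer pushes some class to 5, so 17·4 + 1 = 69.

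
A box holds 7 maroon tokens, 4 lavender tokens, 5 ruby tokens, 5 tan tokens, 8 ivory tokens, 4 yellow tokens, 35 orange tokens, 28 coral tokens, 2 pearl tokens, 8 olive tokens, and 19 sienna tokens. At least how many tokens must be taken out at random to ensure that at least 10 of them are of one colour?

Pigeonhole: the 11 colours are the holes; the tokens drawn are the pigeons.
To avoid 10 of any one colour, the worst case takes at most 9 of each colour, or every token of a colour that has fewer than 9.
That gives 7 + 4 + 5 + 5 + 8 + 4 + 9 + 9 + 2 + 8 + 9 = 70 tokens with no colour reaching 10.
The next token forces some colour to 10, so 70 + 1 = 71.

71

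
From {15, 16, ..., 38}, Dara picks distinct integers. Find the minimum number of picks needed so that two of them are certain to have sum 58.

Two chosen integers sum to 58 exactly when both halves of some pair {x, 58−x} with 20 ≤ x ≤ 58−x ≤ 38 are chosen — 9 such pairs.
The remaining 6 elements (those with no distinct partner in range) can never complete a 58-sum, so the worst case takes all of them and one from each pair: 6 + 9 = 15.
By pigeonhole, the 16th integer has to be the second member of some pair, so 15 + 1 = 16.

16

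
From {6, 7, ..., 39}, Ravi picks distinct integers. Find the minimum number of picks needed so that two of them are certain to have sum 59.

Two chosen integers sum to 59 exactly when both halves of some pair {x, 59−x} with 20 ≤ x ≤ 59−x ≤ 39 are chosen — 10 such pairs.
The remaining 14 elements (those with no distinct partner in range) can never complete a 59-sum, so the worst case takes all of them and one from each pair: 14 + 10 = 24.
The 25th integer has to be the second member of some pair, so 24 + 1 = 25.

25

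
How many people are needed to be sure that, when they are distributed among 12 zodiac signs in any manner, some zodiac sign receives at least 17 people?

With 192 people one could put exactly 16 in each of the 12 zodiac signs, and no zodiac sign would reach 17.
By pigeonhole, one more person must land in a zodiac sign that already has 16, giving it 17.
So 12 × 16 + 1 = 193 people are required.

193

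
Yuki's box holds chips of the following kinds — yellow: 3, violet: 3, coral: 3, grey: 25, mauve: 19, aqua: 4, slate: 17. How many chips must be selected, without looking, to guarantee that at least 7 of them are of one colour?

32

Put each drawn chip into a box by colour. The largest draw with every box below 7 takes min(count, 6) from each colour; colours with fewer than 6 contribute all they have.
Σ min(cᵢ, 6) = 3 + 3 + 3 + 6 + 6 + 4 + 6 = 31.
Draw number 31 + 1 = 32 must push one box to 7.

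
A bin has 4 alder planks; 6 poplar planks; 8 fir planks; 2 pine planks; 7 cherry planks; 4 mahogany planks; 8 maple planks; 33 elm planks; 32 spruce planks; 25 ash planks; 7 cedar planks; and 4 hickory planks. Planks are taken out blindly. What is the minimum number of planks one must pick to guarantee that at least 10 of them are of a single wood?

78

By the pigeonhole principle, the 12 woods are the holes; the planks drawn are the pigeons.
To avoid 10 of any one wood, the worst case takes at most 9 of each wood, or every plank of a wood that has fewer than 9.
That gives 4 + 6 + 8 + 2 + 7 + 4 + 8 + 9 + 9 + 9 + 7 + 4 = 77 planks with no wood reaching 10.
The next plank forces some wood to 10, so 77 + 1 = 78.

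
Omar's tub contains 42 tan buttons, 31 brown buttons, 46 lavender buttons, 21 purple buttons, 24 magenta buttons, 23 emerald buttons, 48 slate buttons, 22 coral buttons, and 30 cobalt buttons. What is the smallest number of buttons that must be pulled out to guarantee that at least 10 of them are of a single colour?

By pigeonhole, the 9 colours are the holes; the buttons drawn are the pigeons.
To avoid 10 of any one colour, the worst case takes at most 9 of each colour.
That gives 9 + 9 + 9 + 9 + 9 + 9 + 9 + 9 + 9 = 81 buttons with no colour reaching 10.
The next button forces some colour to 10, so 81 + 1 = 82.

82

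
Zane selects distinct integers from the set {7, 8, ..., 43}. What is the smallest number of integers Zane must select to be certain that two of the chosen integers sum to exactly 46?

Two chosen integers sum to 46 exactly when both halves of some pair {x, 46−x} with 7 ≤ x ≤ 46−x ≤ 39 are chosen — 16 such pairs.
The remaining 5 elements (those with no distinct partner in range) can never complete a 46-sum, so the worst case takes all of them and one from each pair: 5 + 16 = 21.
The 22nd integer has to be the second member of some pair, so 21 + 1 = 22.

22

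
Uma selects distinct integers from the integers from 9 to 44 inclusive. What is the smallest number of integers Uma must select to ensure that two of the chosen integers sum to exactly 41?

A set avoiding the sum 41 can contain at most one of each pair {x, 41−x}, plus the 12 elements whose complement lies outside the range.
The integers 21, …, 44 (24 of them) are such a set: any two sum to at least 21+22 = 43 > 41.
Any 25th integer completes one of the 12 pairs, so 25 choices force a sum of 41.

25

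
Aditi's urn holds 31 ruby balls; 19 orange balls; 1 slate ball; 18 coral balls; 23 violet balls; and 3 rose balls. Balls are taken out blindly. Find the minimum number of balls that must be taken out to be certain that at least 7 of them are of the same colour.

An adversary could hand out at most 6 balls per colour (slate, rose run out sooner): 6 + 6 + 1 + 6 + 6 + 3 = 28 balls and still no colour has 7.
One more ball lands in a colour already at 6, so 29 draws are enough and 28 are not.

29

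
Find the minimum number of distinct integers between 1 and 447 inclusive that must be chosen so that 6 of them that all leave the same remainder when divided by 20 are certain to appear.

101

The 20 residue classes mod 20 are the pigeonholes.
With 100 integers one could put 5 in each residue class and have no class reach 6.
The 101st integer pushes some class to 6, so 20·5 + 1 = 101.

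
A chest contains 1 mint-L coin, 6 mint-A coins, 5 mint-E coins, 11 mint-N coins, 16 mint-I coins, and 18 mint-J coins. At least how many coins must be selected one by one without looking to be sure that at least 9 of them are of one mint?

By pigeonhole, put each drawn coin into a box by mint. The largest draw with every box below 9 takes min(count, 8) from each mint; mints with fewer than 8 contribute all they have.
Σ min(cᵢ, 8) = 1 + 6 + 5 + 8 + 8 + 8 = 36.
Draw number 36 + 1 = 37 must push one box to 9.

37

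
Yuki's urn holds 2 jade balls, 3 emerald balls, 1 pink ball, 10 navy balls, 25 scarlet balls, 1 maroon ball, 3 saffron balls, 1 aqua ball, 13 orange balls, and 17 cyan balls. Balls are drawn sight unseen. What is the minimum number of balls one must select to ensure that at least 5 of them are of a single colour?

28

The 10 colours are the holes; the balls drawn are the pigeons.
To avoid 5 of any one colour, the worst case takes at most 4 of each colour, or every ball of a colour that has fewer than 4.
That gives 2 + 3 + 1 + 4 + 4 + 1 + 3 + 1 + 4 + 4 = 27 balls with no colour reaching 5.
The next ball forces some colour to 5, so 27 + 1 = 28.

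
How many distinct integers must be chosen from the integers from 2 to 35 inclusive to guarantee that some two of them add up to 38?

A set avoiding the sum 38 can contain at most one of each pair {x, 38−x}, plus the 2 elements whose complement lies outside the range or equal to its own complement.
The integers 2, …, 19 (18 of them) are such a set: any two sum to at least 2+3 = 5 and at most 18+19 = 37 < 38.
Any 19th integer completes one of the 16 pairs, so 19 choices force a sum of 38.

19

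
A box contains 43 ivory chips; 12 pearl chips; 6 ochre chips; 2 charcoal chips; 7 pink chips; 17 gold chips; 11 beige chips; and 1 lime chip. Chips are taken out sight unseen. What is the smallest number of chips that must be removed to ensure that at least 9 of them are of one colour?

49

The 8 colours are the holes; the chips drawn are the pigeons.
To avoid 9 of any one colour, the worst case takes at most 8 of each colour, or every chip of a colour that has fewer than 8.
That gives 8 + 8 + 6 + 2 + 7 + 8 + 8 + 1 = 48 chips with no colour reaching 9.
The next chip forces some colour to 9, so 48 + 1 = 49.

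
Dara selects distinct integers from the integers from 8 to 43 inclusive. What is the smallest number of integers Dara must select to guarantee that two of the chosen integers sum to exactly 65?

Group the elements by complementary pair {x, 65−x}: {22,43}, {23,42}, {24,41}, …, giving 11 two-element pairs and 14 integers whose partner 65−x falls outside [8,43].
By pigeonhole, treating each of those 25 groups as a pigeonhole, one can pick one integer per group — 25 integers — with no two summing to 65.
The 26th integer lands in an occupied pair, forcing a sum of 65.

26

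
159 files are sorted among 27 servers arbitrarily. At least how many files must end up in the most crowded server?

The 27 servers are the holes and the 159 files are the pigeons.
If every server held at most 5 files, the total would be at most 27 × 5 = 135, which is less than 159.
So some server holds at least ⌈159/27⌉ = 6 files.

6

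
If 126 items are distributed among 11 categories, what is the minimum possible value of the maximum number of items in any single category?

The 11 categories are the holes and the 126 items are the pigeons.
If every category held at most 11 items, the total would be at most 11 × 11 = 121, which is less than 126.
So some category holds at least ⌈126/11⌉ = 12 items.

12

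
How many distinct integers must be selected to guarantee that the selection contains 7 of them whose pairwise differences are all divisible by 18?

109

Integers whose pairwise differences are multiples of 18 are exactly those sharing a remainder mod 18. By the pigeonhole principle, the 18 residue classes mod 18 are the pigeonholes.
With 108 integers one could put 6 in each residue class and have no class reach 7.
The 109th integer pushes some class to 7, so 18·6 + 1 = 109.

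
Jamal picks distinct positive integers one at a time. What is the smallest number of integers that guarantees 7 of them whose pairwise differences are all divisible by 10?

Integers whose pairwise differences are multiples of 10 are exactly those sharing a remainder mod 10. The 10 residue classes mod 10 are the pigeonholes.
With 60 integers one could put 6 in each residue class and have no class reach 7.
The 61st integer pushes some class to 7, so 10·6 + 1 = 61.

61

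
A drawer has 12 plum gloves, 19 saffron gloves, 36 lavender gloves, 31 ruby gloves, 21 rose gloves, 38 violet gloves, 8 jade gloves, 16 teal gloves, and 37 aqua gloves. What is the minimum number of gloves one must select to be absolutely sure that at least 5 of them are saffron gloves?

In the worst case for collecting saffron gloves, every non-saffron glove comes out first.
There are 12 + 36 + 31 + 21 + 38 + 8 + 16 + 37 = 199 non-saffron gloves altogether.
After those, each further glove must be saffron, so 199 + 5 = 204 draws guarantee 5 saffron gloves.

204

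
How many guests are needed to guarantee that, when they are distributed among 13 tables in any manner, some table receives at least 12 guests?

144

With 143 guests one could put exactly 11 in each of the 13 tables, and no table would reach 12.
Pigeonhole: one more guest must land in a table that already has 11, giving it 12.
So 13 × 11 + 1 = 144 guests are required.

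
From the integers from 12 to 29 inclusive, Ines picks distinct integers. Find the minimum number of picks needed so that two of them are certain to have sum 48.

14

A set avoiding the sum 48 can contain at most one of each pair {x, 48−x}, plus the 8 elements whose complement lies outside the range or equal to its own complement.
The integers 12, …, 24 (13 of them) are such a set: any two sum to at least 12+13 = 25 and at most 23+24 = 47 < 48.
Any 14th integer completes one of the 5 pairs, so 14 choices force a sum of 48.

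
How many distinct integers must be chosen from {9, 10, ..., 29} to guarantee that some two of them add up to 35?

Two chosen integers sum to 35 exactly when both halves of some pair {x, 35−x} with 9 ≤ x ≤ 35−x ≤ 26 are chosen — 9 such pairs.
The remaining 3 elements (those with no distinct partner in range) can never complete a 35-sum, so the worst case takes all of them and one from each pair: 3 + 9 = 12.
By the pigeonhole principle, the 13th integer has to be the second member of some pair, so 12 + 1 = 13.

13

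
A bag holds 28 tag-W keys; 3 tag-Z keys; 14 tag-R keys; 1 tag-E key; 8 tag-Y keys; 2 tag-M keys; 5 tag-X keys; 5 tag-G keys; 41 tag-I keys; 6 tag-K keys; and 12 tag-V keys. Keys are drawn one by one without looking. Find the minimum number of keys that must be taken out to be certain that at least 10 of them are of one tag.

67

An adversary could hand out at most 9 keys per tag (7 tags run out sooner): 9 + 3 + 9 + 1 + 8 + 2 + 5 + 5 + 9 + 6 + 9 = 66 keys and still no tag has 10.
One more key lands in a tag already at 9, so 67 draws are enough and 66 are not.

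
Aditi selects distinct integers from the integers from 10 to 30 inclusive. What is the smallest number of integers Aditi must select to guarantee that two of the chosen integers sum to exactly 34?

Group the elements by complementary pair {x, 34−x}: {10,24}, {11,23}, {12,22}, …, giving 7 two-element pairs, the single value 17 (it cannot pair with itself since the integers are distinct), and 6 integers whose partner 34−x falls outside [10,30].
By the pigeonhole principle, treating each of those 14 groups as a pigeonhole, one can pick one integer per group — 14 integers — with no two summing to 34.
The 15th integer lands in an occupied pair, forcing a sum of 34.

15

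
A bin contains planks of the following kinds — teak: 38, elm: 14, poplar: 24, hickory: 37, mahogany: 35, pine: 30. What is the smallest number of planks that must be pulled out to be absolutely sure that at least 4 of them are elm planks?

168

In the worst case for collecting elm planks, every non-elm plank comes out first.
There are 38 + 24 + 37 + 35 + 30 = 164 non-elm planks altogether.
After those, each further plank must be elm, so 164 + 4 = 168 draws guarantee 4 elm planks.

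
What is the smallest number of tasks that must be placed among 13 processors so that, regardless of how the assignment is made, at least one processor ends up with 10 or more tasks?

118

With 117 tasks one could put exactly 9 in each of the 13 processors, and no processor would reach 10.
One more task must land in a processor that already has 9, giving it 10.
So 13 × 9 + 1 = 118 tasks are required.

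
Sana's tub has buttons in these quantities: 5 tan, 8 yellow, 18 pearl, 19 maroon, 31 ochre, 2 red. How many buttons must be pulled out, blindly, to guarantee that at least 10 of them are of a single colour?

43

By pigeonhole, the 6 colours are the holes; the buttons drawn are the pigeons.
To avoid 10 of any one colour, the worst case takes at most 9 of each colour, or every button of a colour that has fewer than 9.
That gives 5 + 8 + 9 + 9 + 9 + 2 = 42 buttons with no colour reaching 10.
The next button forces some colour to 10, so 42 + 1 = 43.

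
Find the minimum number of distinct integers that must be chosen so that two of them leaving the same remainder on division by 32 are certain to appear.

33

By pigeonhole, the 32 residue classes mod 32 are the pigeonholes.
With 32 integers one could put 1 in each residue class and have no class reach 2.
The 33rd integer pushes some class to 2, so 32·1 + 1 = 33.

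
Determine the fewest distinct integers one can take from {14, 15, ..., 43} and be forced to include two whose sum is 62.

19

A set avoiding the sum 62 can contain at most one of each pair {x, 62−x}, plus the 6 elements whose complement lies outside the range or equal to its own complement.
The integers 14, …, 31 (18 of them) are such a set: any two sum to at least 14+15 = 29 and at most 30+31 = 61 < 62.
Any 19th integer completes one of the 12 pairs, so 19 choices force a sum of 62.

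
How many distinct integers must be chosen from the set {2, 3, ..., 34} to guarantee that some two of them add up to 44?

22

Two chosen integers sum to 44 exactly when both halves of some pair {x, 44−x} with 10 ≤ x ≤ 44−x ≤ 34 are chosen — 12 such pairs.
The remaining 9 elements (those with no distinct partner in range) can never complete a 44-sum, so the worst case takes all of them and one from each pair: 9 + 12 = 21.
The 22nd integer has to be the second member of some pair, so 21 + 1 = 22.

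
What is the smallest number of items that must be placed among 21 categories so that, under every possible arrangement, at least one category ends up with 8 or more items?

With 147 items one could put exactly 7 in each of the 21 categories, and no category would reach 8.
Pigeonhole: one more item must land in a category that already has 7, giving it 8.
So 21 × 7 + 1 = 148 items are required.

148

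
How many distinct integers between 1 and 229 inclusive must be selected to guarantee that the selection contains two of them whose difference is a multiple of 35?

36

Integers whose pairwise differences are multiples of 35 are exactly those sharing a remainder mod 35. The 35 residue classes mod 35 are the pigeonholes.
With 35 integers one could put 1 in each residue class and have no class reach 2.
The 36th integer pushes some class to 2, so 35·1 + 1 = 36.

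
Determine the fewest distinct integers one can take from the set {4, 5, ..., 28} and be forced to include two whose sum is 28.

A set avoiding the sum 28 can contain at most one of each pair {x, 28−x}, plus the 5 elements whose complement lies outside the range or equal to its own complement.
The integers 14, …, 28 (15 of them) are such a set: any two sum to at least 14+15 = 29 > 28.
Any 16th integer completes one of the 10 pairs, so 16 choices force a sum of 28.

16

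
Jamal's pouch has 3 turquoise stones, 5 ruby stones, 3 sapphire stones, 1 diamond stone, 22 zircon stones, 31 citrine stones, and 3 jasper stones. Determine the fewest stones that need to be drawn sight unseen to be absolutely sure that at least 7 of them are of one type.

28

By pigeonhole, the 7 types are the holes; the stones drawn are the pigeons.
To avoid 7 of any one type, the worst case takes at most 6 of each type, or every stone of a type that has fewer than 6.
That gives 3 + 5 + 3 + 1 + 6 + 6 + 3 = 27 stones with no type reaching 7.
The next stone forces some type to 7, so 27 + 1 = 28.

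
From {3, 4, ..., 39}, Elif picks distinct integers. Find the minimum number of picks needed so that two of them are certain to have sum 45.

21

Two chosen integers sum to 45 exactly when both halves of some pair {x, 45−x} with 6 ≤ x ≤ 45−x ≤ 39 are chosen — 17 such pairs.
The remaining 3 elements (those with no distinct partner in range) can never complete a 45-sum, so the worst case takes all of them and one from each pair: 3 + 17 = 20.
Pigeonhole: the 21st integer has to be the second member of some pair, so 20 + 1 = 21.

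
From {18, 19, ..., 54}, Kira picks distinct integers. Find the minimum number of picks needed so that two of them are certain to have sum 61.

25

Group the elements by complementary pair {x, 61−x}: {18,43}, {19,42}, {20,41}, …, giving 13 two-element pairs and 11 integers whose partner 61−x falls outside [18,54].
Pigeonhole: treating each of those 24 groups as a pigeonhole, one can pick one integer per group — 24 integers — with no two summing to 61.
The 25th integer lands in an occupied pair, forcing a sum of 61.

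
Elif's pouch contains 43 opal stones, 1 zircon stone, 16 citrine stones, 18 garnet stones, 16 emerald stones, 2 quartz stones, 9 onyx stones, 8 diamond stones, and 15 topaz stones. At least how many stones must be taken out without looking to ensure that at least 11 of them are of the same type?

71

By pigeonhole, put each drawn stone into a box by type. The largest draw with every box below 11 takes min(count, 10) from each type; types with fewer than 10 contribute all they have.
Σ min(cᵢ, 10) = 10 + 1 + 10 + 10 + 10 + 2 + 9 + 8 + 10 = 70.
Draw number 70 + 1 = 71 must push one box to 11.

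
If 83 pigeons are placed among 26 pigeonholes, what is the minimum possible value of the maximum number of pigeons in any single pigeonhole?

Pigeonhole: the 26 pigeonholes are the holes and the 83 pigeons are the pigeons.
If every pigeonhole held at most 3 pigeons, the total would be at most 26 × 3 = 78, which is less than 83.
So some pigeonhole holds at least ⌈83/26⌉ = 4 pigeons.

4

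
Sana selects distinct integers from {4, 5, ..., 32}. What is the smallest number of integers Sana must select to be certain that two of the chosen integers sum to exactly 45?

20

A set avoiding the sum 45 can contain at most one of each pair {x, 45−x}, plus the 9 elements whose complement lies outside the range.
The integers 4, …, 22 (19 of them) are such a set: any two sum to at least 4+5 = 9 and at most 21+22 = 43 < 45.
By pigeonhole, any 20th integer completes one of the 10 pairs, so 20 choices force a sum of 45.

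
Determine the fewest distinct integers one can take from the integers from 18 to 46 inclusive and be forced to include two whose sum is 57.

19

A set avoiding the sum 57 can contain at most one of each pair {x, 57−x}, plus the 7 elements whose complement lies outside the range.
The integers 29, …, 46 (18 of them) are such a set: any two sum to at least 29+30 = 59 > 57.
Any 19th integer completes one of the 11 pairs, so 19 choices force a sum of 57.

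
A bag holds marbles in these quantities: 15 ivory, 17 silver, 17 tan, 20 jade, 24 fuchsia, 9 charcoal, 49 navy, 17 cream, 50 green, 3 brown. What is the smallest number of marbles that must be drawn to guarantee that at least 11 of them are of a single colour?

93

Put each drawn marble into a box by colour. The largest draw with every box below 11 takes min(count, 10) from each colour; colours with fewer than 10 contribute all they have.
Σ min(cᵢ, 10) = 10 + 10 + 10 + 10 + 10 + 9 + 10 + 10 + 10 + 3 = 92.
Draw number 92 + 1 = 93 must push one box to 11.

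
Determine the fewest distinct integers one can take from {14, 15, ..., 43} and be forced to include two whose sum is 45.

A set avoiding the sum 45 can contain at most one of each pair {x, 45−x}, plus the 12 elements whose complement lies outside the range.
The integers 23, …, 43 (21 of them) are such a set: any two sum to at least 23+24 = 47 > 45.
Any 22nd integer completes one of the 9 pairs, so 22 choices force a sum of 45.

22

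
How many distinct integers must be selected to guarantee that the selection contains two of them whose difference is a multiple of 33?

34

Integers whose pairwise differences are multiples of 33 are exactly those sharing a remainder mod 33. Pigeonhole: the 33 residue classes mod 33 are the pigeonholes.
With 33 integers one could put 1 in each residue class and have no class reach 2.
The 34th integer pushes some class to 2, so 33·1 + 1 = 34.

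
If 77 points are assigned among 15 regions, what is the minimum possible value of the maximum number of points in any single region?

The 15 regions are the holes and the 77 points are the pigeons.
If every region held at most 5 points, the total would be at most 15 × 5 = 75, which is less than 77.
So some region holds at least ⌈77/15⌉ = 6 points.

6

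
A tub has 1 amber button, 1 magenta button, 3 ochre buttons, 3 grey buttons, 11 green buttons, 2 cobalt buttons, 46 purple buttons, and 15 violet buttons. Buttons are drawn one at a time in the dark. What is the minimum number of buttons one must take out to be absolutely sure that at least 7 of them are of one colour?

By the pigeonhole principle, the 8 colours are the holes; the buttons drawn are the pigeons.
To avoid 7 of any one colour, the worst case takes at most 6 of each colour, or every button of a colour that has fewer than 6.
That gives 1 + 1 + 3 + 3 + 6 + 2 + 6 + 6 = 28 buttons with no colour reaching 7.
The next button forces some colour to 7, so 28 + 1 = 29.

29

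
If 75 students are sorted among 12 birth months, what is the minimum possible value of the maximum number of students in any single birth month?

7

Pigeonhole: the 12 birth months are the holes and the 75 students are the pigeons.
If every birth month held at most 6 students, the total would be at most 12 × 6 = 72, which is less than 75.
So some birth month holds at least ⌈75/12⌉ = 7 students.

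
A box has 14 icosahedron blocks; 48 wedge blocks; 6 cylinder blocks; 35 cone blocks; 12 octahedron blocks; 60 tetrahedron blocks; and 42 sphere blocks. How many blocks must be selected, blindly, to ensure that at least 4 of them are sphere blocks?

179

In the worst case for collecting sphere blocks, every non-sphere block comes out first.
There are 14 + 48 + 6 + 35 + 12 + 60 = 175 non-sphere blocks altogether.
After those, each further block must be sphere, so 175 + 4 = 179 draws guarantee 4 sphere blocks.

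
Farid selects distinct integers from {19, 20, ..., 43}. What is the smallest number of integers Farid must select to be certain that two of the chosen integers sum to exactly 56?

Two chosen integers sum to 56 exactly when both halves of some pair {x, 56−x} with 19 ≤ x ≤ 56−x ≤ 37 are chosen — 9 such pairs.
The remaining 7 elements (those with no distinct partner in range) can never complete a 56-sum, so the worst case takes all of them and one from each pair: 7 + 9 = 16.
Pigeonhole: the 17th integer has to be the second member of some pair, so 16 + 1 = 17.

17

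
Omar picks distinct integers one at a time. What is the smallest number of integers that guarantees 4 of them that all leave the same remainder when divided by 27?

82

The 27 residue classes mod 27 are the pigeonholes.
With 81 integers one could put 3 in each residue class and have no class reach 4.
The 82nd integer pushes some class to 4, so 27·3 + 1 = 82.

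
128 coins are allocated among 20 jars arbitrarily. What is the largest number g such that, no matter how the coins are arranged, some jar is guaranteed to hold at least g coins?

7

The 20 jars are the holes and the 128 coins are the pigeons.
If every jar held at most 6 coins, the total would be at most 20 × 6 = 120, which is less than 128.
So some jar holds at least ⌈128/20⌉ = 7 coins.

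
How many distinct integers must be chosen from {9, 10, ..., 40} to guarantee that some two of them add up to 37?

Group the elements by complementary pair {x, 37−x}: {9,28}, {10,27}, {11,26}, …, giving 10 two-element pairs and 12 integers whose partner 37−x falls outside [9,40].
By pigeonhole, treating each of those 22 groups as a pigeonhole, one can pick one integer per group — 22 integers — with no two summing to 37.
The 23rd integer lands in an occupied pair, forcing a sum of 37.

23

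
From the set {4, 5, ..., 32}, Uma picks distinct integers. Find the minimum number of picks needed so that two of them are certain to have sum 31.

Group the elements by complementary pair {x, 31−x}: {4,27}, {5,26}, {6,25}, …, giving 12 two-element pairs and 5 integers whose partner 31−x falls outside [4,32].
Treating each of those 17 groups as a pigeonhole, one can pick one integer per group — 17 integers — with no two summing to 31.
The 18th integer lands in an occupied pair, forcing a sum of 31.

18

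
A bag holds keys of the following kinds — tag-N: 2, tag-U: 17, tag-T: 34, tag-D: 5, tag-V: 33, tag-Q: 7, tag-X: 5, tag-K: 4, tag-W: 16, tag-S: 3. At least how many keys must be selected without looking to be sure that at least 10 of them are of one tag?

By the pigeonhole principle, the 10 tags are the holes; the keys drawn are the pigeons.
To avoid 10 of any one tag, the worst case takes at most 9 of each tag, or every key of a tag that has fewer than 9.
That gives 2 + 9 + 9 + 5 + 9 + 7 + 5 + 4 + 9 + 3 = 62 keys with no tag reaching 10.
The next key forces some tag to 10, so 62 + 1 = 63.

63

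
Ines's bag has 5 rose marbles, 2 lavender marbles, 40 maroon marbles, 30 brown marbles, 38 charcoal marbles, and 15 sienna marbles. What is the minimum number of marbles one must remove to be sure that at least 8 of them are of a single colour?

36

The 6 colours are the holes; the marbles drawn are the pigeons.
To avoid 8 of any one colour, the worst case takes at most 7 of each colour, or every marble of a colour that has fewer than 7.
That gives 5 + 2 + 7 + 7 + 7 + 7 = 35 marbles with no colour reaching 8.
The next marble forces some colour to 8, so 35 + 1 = 36.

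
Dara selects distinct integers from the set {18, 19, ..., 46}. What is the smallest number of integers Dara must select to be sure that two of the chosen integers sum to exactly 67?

17

Two chosen integers sum to 67 exactly when both halves of some pair {x, 67−x} with 21 ≤ x ≤ 67−x ≤ 46 are chosen — 13 such pairs.
The remaining 3 elements (those with no distinct partner in range) can never complete a 67-sum, so the worst case takes all of them and one from each pair: 3 + 13 = 16.
The 17th integer has to be the second member of some pair, so 16 + 1 = 17.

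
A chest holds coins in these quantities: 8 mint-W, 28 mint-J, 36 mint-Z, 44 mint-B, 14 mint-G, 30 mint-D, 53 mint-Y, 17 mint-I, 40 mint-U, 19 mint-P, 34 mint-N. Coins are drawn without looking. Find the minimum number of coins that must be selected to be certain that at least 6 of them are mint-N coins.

In the worst case for collecting mint-N coins, every non-mint-N coin comes out first.
There are 8 + 28 + 36 + 44 + 14 + 30 + 53 + 17 + 40 + 19 = 289 non-mint-N coins altogether.
After those, each further coin must be mint-N, so 289 + 6 = 295 draws guarantee 6 mint-N coins.

295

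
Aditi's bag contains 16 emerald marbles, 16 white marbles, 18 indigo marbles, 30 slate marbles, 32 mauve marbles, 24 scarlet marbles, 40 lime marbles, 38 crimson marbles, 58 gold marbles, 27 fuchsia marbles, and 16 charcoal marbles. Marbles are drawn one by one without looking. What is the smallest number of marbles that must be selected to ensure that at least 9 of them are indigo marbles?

306

In the worst case for collecting indigo marbles, every non-indigo marble comes out first.
There are 16 + 16 + 30 + 32 + 24 + 40 + 38 + 58 + 27 + 16 = 297 non-indigo marbles altogether.
After those, each further marble must be indigo, so 297 + 9 = 306 draws guarantee 9 indigo marbles.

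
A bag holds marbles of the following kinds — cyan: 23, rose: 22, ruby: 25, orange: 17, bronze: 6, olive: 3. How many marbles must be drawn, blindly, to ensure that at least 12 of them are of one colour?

54

An adversary could hand out at most 11 marbles per colour (bronze, olive run out sooner): 11 + 11 + 11 + 11 + 6 + 3 = 53 marbles and still no colour has 12.
One more marble lands in a colour already at 11, so 54 draws are enough and 53 are not.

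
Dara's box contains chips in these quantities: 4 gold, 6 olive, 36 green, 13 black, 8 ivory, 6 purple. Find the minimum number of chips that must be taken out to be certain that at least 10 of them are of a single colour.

By the pigeonhole principle, put each drawn chip into a box by colour. The largest draw with every box below 10 takes min(count, 9) from each colour; colours with fewer than 9 contribute all they have.
Σ min(cᵢ, 9) = 4 + 6 + 9 + 9 + 8 + 6 = 42.
Draw number 42 + 1 = 43 must push one box to 10.

43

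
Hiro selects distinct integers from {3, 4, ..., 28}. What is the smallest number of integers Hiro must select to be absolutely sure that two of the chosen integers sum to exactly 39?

Group the elements by complementary pair {x, 39−x}: {11,28}, {12,27}, {13,26}, …, giving 9 two-element pairs and 8 integers whose partner 39−x falls outside [3,28].
Treating each of those 17 groups as a pigeonhole, one can pick one integer per group — 17 integers — with no two summing to 39.
The 18th integer lands in an occupied pair, forcing a sum of 39.

18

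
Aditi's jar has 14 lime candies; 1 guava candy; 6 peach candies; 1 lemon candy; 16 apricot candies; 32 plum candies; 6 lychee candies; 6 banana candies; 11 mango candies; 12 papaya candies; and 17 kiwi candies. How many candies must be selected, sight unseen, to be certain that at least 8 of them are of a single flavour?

By pigeonhole, the 11 flavours are the holes; the candies drawn are the pigeons.
To avoid 8 of any one flavour, the worst case takes at most 7 of each flavour, or every candy of a flavour that has fewer than 7.
That gives 7 + 1 + 6 + 1 + 7 + 7 + 6 + 6 + 7 + 7 + 7 = 62 candies with no flavour reaching 8.
The next candy forces some flavour to 8, so 62 + 1 = 63.

63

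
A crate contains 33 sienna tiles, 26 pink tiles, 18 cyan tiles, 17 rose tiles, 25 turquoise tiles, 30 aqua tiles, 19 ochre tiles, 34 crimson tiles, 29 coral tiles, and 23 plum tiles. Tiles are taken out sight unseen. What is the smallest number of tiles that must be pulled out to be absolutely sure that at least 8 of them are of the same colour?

An adversary could hand out at most 7 tiles per colour: 7 + 7 + 7 + 7 + 7 + 7 + 7 + 7 + 7 + 7 = 70 tiles and still no colour has 8.
One more tile lands in a colour already at 7, so 71 draws are enough and 70 are not.

71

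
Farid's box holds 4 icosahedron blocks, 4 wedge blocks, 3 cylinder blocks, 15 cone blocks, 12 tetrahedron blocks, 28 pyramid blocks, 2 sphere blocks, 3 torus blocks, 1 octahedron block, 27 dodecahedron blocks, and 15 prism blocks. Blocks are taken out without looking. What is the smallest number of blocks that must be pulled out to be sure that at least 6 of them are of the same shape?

An adversary could hand out at most 5 blocks per shape (6 shapes run out sooner): 4 + 4 + 3 + 5 + 5 + 5 + 2 + 3 + 1 + 5 + 5 = 42 blocks and still no shape has 6.
One more block lands in a shape already at 5, so 43 draws are enough and 42 are not.

43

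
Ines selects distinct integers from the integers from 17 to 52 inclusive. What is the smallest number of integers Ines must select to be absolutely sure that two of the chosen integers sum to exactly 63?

Group the elements by complementary pair {x, 63−x}: {17,46}, {18,45}, {19,44}, …, giving 15 two-element pairs and 6 integers whose partner 63−x falls outside [17,52].
By the pigeonhole principle, treating each of those 21 groups as a pigeonhole, one can pick one integer per group — 21 integers — with no two summing to 63.
The 22nd integer lands in an occupied pair, forcing a sum of 63.

22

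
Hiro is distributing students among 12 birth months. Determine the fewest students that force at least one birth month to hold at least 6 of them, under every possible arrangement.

With 60 students one could put exactly 5 in each of the 12 birth months, and no birth month would reach 6.
One more student must land in a birth month that already has 5, giving it 6.
So 12 × 5 + 1 = 61 students are required.

61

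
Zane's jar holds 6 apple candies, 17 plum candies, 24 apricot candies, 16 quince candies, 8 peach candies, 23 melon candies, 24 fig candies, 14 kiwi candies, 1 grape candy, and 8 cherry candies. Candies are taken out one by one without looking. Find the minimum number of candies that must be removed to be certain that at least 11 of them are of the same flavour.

An adversary could hand out at most 10 candies per flavour (4 flavours run out sooner): 6 + 10 + 10 + 10 + 8 + 10 + 10 + 10 + 1 + 8 = 83 candies and still no flavour has 11.
One more candy lands in a flavour already at 10, so 84 draws are enough and 83 are not.

84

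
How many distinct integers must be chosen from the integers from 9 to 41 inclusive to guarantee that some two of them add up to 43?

21

A set avoiding the sum 43 can contain at most one of each pair {x, 43−x}, plus the 7 elements whose complement lies outside the range.
The integers 22, …, 41 (20 of them) are such a set: any two sum to at least 22+23 = 45 > 43.
By the pigeonhole principle, any 21st integer completes one of the 13 pairs, so 21 choices force a sum of 43.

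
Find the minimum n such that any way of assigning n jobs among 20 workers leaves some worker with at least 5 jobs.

With 80 jobs one could put exactly 4 in each of the 20 workers, and no worker would reach 5.
Pigeonhole: one more job must land in a worker that already has 4, giving it 5.
So 20 × 4 + 1 = 81 jobs are required.

81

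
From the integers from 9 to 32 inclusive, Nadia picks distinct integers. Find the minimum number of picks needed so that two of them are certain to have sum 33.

A set avoiding the sum 33 can contain at most one of each pair {x, 33−x}, plus the 8 elements whose complement lies outside the range.
The integers 17, …, 32 (16 of them) are such a set: any two sum to at least 17+18 = 35 > 33.
Any 17th integer completes one of the 8 pairs, so 17 choices force a sum of 33.

17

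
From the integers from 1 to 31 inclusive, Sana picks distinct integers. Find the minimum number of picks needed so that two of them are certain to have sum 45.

Group the elements by complementary pair {x, 45−x}: {14,31}, {15,30}, {16,29}, …, giving 9 two-element pairs and 13 integers whose partner 45−x falls outside [1,31].
By pigeonhole, treating each of those 22 groups as a pigeonhole, one can pick one integer per group — 22 integers — with no two summing to 45.
The 23rd integer lands in an occupied pair, forcing a sum of 45.

23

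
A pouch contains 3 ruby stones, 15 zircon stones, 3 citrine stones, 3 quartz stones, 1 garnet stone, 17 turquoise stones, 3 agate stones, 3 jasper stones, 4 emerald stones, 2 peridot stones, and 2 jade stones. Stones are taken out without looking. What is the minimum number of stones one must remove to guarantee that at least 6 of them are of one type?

35

The 11 types are the holes; the stones drawn are the pigeons.
To avoid 6 of any one type, the worst case takes at most 5 of each type, or every stone of a type that has fewer than 5.
That gives 3 + 5 + 3 + 3 + 1 + 5 + 3 + 3 + 4 + 2 + 2 = 34 stones with no type reaching 6.
The next stone forces some type to 6, so 34 + 1 = 35.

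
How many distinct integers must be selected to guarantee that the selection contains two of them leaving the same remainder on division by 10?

11

By pigeonhole, the 10 residue classes mod 10 are the pigeonholes.
With 10 integers one could put 1 in each residue class and have no class reach 2.
The 11th integer pushes some class to 2, so 10·1 + 1 = 11.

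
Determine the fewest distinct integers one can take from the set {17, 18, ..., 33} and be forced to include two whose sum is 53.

Two chosen integers sum to 53 exactly when both halves of some pair {x, 53−x} with 20 ≤ x ≤ 53−x ≤ 33 are chosen — 7 such pairs.
The remaining 3 elements (those with no distinct partner in range) can never complete a 53-sum, so the worst case takes all of them and one from each pair: 3 + 7 = 10.
The 11th integer has to be the second member of some pair, so 10 + 1 = 11.

11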